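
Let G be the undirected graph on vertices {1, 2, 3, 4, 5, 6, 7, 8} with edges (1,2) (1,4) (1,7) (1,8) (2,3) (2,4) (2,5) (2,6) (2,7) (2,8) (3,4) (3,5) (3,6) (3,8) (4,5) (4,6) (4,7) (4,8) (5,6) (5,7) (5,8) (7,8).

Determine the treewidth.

A width-4 tree decomposition is:
Bags: B1 = {2, 4, 5, 7, 8}  B2 = {2, 3, 4, 5, 8}  B3 = {1, 2, 4, 7, 8}  B4 = {2, 3, 4, 5, 6}
Tree: B1–B2, B1–B3, B2–B4
The largest bag has 5 vertices, giving width 4; this decomposition certifies tw(G) ≤ 4. On the other hand G contains the 5-clique {1, 2, 4, 7, 8}. A clique must lie in a single bag of any decomposition, so no decomposition can have width below 4. The upper and lower bounds meet at 4, so that is the treewidth.

4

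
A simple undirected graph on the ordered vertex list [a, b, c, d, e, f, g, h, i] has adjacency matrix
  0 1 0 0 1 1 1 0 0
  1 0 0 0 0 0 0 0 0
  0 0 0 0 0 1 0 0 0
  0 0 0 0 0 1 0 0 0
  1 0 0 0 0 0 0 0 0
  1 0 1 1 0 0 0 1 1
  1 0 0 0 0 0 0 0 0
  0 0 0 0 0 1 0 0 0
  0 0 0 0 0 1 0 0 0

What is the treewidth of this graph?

A width-1 tree decomposition is:
Bags: B1 = {f, h}  B2 = {d, f}  B3 = {f, i}  B4 = {c, f}  B5 = {a, f}  B6 = {a, g}  B7 = {a, b}  B8 = {a, e}
Tree: B1–B2, B1–B3, B1–B4, B2–B5, B5–B6, B5–B7, B7–B8
Each bag holds 2 vertices, so the decomposition has width 1, which upper-bounds the treewidth. G has an edge, so its treewidth is at least 1. Combining the bounds, tw(G) = 1.

1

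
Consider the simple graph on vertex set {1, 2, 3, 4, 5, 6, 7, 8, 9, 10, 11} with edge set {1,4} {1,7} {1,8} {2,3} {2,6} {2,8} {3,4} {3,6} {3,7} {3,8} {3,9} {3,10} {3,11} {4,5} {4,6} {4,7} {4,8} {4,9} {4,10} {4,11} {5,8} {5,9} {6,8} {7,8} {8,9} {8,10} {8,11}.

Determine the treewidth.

3

A width-3 tree decomposition is:
Bags: B1 = {3, 4, 6, 8}  B2 = {3, 4, 8, 9}  B3 = {3, 4, 8, 10}  B4 = {3, 4, 7, 8}  B5 = {4, 5, 8, 9}  B6 = {2, 3, 6, 8}  B7 = {3, 4, 8, 11}  B8 = {1, 4, 7, 8}
Tree: B1–B2, B2–B3, B2–B4, B2–B5, B1–B6, B4–B7, B4–B8
The largest bag has 4 vertices, giving width 3; this decomposition certifies tw(G) ≤ 3. For the lower bound, the 4 vertices {2, 3, 6, 8} are pairwise adjacent, and any tree decomposition puts a clique entirely inside one bag — forcing width ≥ 3. Combining the bounds, tw(G) = 3.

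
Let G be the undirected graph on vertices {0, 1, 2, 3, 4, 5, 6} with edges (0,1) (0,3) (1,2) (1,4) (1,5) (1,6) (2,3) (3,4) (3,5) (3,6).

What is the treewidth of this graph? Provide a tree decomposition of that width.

Treewidth 2.
One optimal decomposition is:
Bags: B1 = {0, 1, 3}  B2 = {1, 2, 3}  B3 = {1, 3, 6}  B4 = {1, 3, 4}  B5 = {1, 3, 5}
Tree: B1–B2, B2–B3, B3–B4, B4–B5

The largest bag has 3 vertices, giving width 2; this decomposition certifies tw(G) ≤ 2. Since 1–0–3–2–1 is a cycle in G, G is not acyclic. Forests are exactly the graphs of treewidth ≤ 1, so tw(G) ≥ 2. The upper and lower bounds meet at 2, so that is the treewidth.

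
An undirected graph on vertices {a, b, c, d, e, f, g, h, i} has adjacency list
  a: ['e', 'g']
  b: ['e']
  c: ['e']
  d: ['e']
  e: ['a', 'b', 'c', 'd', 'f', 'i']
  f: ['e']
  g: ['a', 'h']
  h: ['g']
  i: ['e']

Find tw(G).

1

A width-1 tree decomposition is:
Bags: B1 = {a, e}  B2 = {e, i}  B3 = {e, f}  B4 = {d, e}  B5 = {b, e}  B6 = {a, g}  B7 = {c, e}  B8 = {g, h}
Tree: B1–B2, B1–B3, B3–B4, B2–B5, B1–B6, B1–B7, B6–B8
Every bag has size at most 2, so the width is 2 − 1 = 1 and tw(G) ≤ 1. G has an edge, so its treewidth is at least 1. Therefore the treewidth is 1.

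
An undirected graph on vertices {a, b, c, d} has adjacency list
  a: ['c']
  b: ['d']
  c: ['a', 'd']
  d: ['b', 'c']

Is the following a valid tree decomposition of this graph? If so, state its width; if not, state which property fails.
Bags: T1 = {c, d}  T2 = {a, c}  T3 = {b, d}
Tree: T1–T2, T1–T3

Every vertex of G appears in some bag (union = {a, b, c, d}); every edge is covered by a bag; and for each vertex v the set of bags containing v is connected in the bag tree. The decomposition is therefore valid. The largest bag has 2 vertices, so the width is 1.

Yes; width 1.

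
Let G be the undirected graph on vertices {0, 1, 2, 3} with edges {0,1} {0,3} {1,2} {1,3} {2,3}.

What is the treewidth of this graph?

2

A width-2 tree decomposition is:
Bags: B1 = {0, 1, 3}  B2 = {1, 2, 3}
Tree: B1–B2
Every bag has size at most 3, so the width is 3 − 1 = 2 and tw(G) ≤ 2. On the other hand G contains the 3-clique {0, 1, 3}. A clique must lie in a single bag of any decomposition, so no decomposition can have width below 2. The upper and lower bounds meet at 2, so that is the treewidth.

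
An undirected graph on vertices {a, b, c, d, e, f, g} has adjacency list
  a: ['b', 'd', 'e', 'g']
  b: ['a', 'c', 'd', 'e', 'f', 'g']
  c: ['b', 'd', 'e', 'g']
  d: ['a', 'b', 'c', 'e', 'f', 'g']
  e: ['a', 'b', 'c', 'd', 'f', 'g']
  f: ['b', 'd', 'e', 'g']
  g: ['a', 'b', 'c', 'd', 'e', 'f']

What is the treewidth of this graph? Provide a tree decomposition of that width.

Every bag has size at most 5, so the width is 5 − 1 = 4 and tw(G) ≤ 4. For the lower bound, the 5 vertices {a, b, d, e, g} are pairwise adjacent, and any tree decomposition puts a clique entirely inside one bag — forcing width ≥ 4. Hence tw(G) = 4 exactly.

Treewidth 4.
One such decomposition:
Bags: B1 = {a, b, d, e, g}  B2 = {b, c, d, e, g}  B3 = {b, d, e, f, g}
Tree: B1–B2, B1–B3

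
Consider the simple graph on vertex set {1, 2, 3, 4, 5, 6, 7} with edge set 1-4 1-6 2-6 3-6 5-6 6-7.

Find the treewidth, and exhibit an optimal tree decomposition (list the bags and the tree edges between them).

Treewidth 1.
One such decomposition:
Bags: B1 = {5, 6}  B2 = {1, 6}  B3 = {1, 4}  B4 = {2, 6}  B5 = {3, 6}  B6 = {6, 7}
Tree: B1–B2, B2–B3, B2–B4, B2–B5, B1–B6

Every bag has size at most 2, so the width is 2 − 1 = 1 and tw(G) ≤ 1. G has an edge, so its treewidth is at least 1. Combining the bounds, tw(G) = 1.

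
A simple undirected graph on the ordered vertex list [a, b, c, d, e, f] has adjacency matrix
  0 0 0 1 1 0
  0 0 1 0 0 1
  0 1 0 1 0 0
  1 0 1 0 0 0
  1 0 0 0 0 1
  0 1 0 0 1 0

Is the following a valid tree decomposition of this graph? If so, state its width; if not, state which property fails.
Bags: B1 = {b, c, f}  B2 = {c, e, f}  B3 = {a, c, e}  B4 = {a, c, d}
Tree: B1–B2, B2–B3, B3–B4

Checking the three conditions: (i) the bags cover all of {a, b, c, d, e, f}; (ii) for each edge, some bag contains both endpoints; (iii) the bags containing any fixed vertex form a subtree. All hold, so the decomposition is valid with width 3 − 1 = 2.

Yes; width 2.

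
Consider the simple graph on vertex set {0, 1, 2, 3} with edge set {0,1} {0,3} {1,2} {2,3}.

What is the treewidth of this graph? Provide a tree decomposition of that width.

The largest bag has 3 vertices, giving width 2; this decomposition certifies tw(G) ≤ 2. Since 0–3–2–1–0 is a cycle in G, G is not acyclic. Forests are exactly the graphs of treewidth ≤ 1, so tw(G) ≥ 2. Combining the bounds, tw(G) = 2.

Treewidth 2.
One such decomposition:
Bags: B1 = {0, 2, 3}  B2 = {0, 1, 2}
Tree: B1–B2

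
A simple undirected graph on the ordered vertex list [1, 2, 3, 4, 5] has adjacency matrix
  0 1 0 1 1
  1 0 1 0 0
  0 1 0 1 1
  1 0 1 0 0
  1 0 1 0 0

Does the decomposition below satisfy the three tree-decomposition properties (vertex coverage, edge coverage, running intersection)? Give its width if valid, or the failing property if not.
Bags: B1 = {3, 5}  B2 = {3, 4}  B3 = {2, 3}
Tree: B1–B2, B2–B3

A tree decomposition must satisfy three properties: every vertex lies in some bag; for every edge, both endpoints lie together in some bag; and for every vertex, the bags containing it form a connected subtree. Here vertex 1 appears in no bag, so the decomposition is invalid.

No — vertex 1 appears in no bag.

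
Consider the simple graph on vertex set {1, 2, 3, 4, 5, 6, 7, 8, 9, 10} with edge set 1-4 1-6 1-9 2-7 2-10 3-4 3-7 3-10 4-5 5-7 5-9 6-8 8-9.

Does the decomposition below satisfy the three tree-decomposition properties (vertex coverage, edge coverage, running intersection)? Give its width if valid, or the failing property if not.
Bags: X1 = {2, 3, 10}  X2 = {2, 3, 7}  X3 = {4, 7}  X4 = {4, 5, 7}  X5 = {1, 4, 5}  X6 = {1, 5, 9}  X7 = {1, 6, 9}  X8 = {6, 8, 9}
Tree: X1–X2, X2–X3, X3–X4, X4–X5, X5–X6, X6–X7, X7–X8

No — edge (3,4) lies in no bag.

A tree decomposition must satisfy three properties: every vertex lies in some bag; for every edge, both endpoints lie together in some bag; and for every vertex, the bags containing it form a connected subtree. Here edge (3,4) lies in no bag, so the decomposition is invalid.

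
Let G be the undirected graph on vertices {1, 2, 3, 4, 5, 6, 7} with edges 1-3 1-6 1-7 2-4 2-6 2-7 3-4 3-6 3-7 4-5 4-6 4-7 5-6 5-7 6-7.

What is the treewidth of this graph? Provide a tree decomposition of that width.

Treewidth 3.
Bags: B1 = {4, 5, 6, 7}  B2 = {3, 4, 6, 7}  B3 = {2, 4, 6, 7}  B4 = {1, 3, 6, 7}
Tree: B1–B2, B1–B3, B2–B4

Each bag holds 4 vertices, so the decomposition has width 3, which upper-bounds the treewidth. On the other hand G contains the 4-clique {1, 3, 6, 7}. A clique must lie in a single bag of any decomposition, so no decomposition can have width below 3. Therefore the treewidth is 3.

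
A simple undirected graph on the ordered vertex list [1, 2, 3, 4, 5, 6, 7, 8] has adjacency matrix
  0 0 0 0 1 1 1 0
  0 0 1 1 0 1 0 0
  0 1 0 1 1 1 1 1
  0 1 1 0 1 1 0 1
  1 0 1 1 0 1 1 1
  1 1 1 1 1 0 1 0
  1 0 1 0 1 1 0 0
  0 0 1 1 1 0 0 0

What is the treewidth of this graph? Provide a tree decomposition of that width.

Every bag has size at most 4, so the width is 4 − 1 = 3 and tw(G) ≤ 3. Conversely, {1, 5, 6, 7} is a clique of size 4, and the vertices of any clique must share a bag in every tree decomposition; so some bag has ≥ 4 vertices and tw(G) ≥ 3. Combining the bounds, tw(G) = 3.

Treewidth 3.
One optimal decomposition is:
Bags: B1 = {3, 4, 5, 6}  B2 = {3, 4, 5, 8}  B3 = {2, 3, 4, 6}  B4 = {3, 5, 6, 7}  B5 = {1, 5, 6, 7}
Tree: B1–B2, B1–B3, B1–B4, B4–B5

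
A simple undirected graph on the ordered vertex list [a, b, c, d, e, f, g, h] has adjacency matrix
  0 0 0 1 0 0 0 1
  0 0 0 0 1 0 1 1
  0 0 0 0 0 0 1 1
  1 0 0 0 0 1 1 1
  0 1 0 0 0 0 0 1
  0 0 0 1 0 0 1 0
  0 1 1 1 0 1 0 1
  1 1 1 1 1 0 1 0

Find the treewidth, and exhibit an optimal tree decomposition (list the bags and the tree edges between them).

Treewidth 2.
One such decomposition:
Bags: B1 = {b, g, h}  B2 = {d, g, h}  B3 = {a, d, h}  B4 = {d, f, g}  B5 = {c, g, h}  B6 = {b, e, h}
Tree: B1–B2, B2–B3, B2–B4, B1–B5, B1–B6

Each bag holds 3 vertices, so the decomposition has width 2, which upper-bounds the treewidth. Conversely, {d, g, h} is a clique of size 3, and the vertices of any clique must share a bag in every tree decomposition; so some bag has ≥ 3 vertices and tw(G) ≥ 2. Hence tw(G) = 2 exactly.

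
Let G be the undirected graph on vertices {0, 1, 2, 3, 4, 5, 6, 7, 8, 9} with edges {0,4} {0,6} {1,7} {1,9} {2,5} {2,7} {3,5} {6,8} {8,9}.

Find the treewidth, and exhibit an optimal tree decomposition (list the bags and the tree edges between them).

The largest bag has 2 vertices, giving width 1; this decomposition certifies tw(G) ≤ 1. G has an edge, so its treewidth is at least 1. Combining the bounds, tw(G) = 1.

Treewidth 1.
One such decomposition:
Bags: B1 = {0, 4}  B2 = {0, 6}  B3 = {6, 8}  B4 = {8, 9}  B5 = {1, 9}  B6 = {1, 7}  B7 = {2, 7}  B8 = {2, 5}  B9 = {3, 5}
Tree: B1–B2, B2–B3, B3–B4, B4–B5, B5–B6, B6–B7, B7–B8, B8–B9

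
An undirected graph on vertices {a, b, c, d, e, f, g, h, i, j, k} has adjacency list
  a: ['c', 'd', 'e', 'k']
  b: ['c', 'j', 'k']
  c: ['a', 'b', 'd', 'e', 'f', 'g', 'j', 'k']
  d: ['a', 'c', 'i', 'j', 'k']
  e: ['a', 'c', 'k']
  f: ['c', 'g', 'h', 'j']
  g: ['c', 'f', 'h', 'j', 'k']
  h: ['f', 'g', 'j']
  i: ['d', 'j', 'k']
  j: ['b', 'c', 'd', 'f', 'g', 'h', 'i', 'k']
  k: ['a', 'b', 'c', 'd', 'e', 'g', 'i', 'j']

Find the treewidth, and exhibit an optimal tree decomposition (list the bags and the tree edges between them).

The largest bag has 4 vertices, giving width 3; this decomposition certifies tw(G) ≤ 3. Conversely, {f, g, h, j} is a clique of size 4, and the vertices of any clique must share a bag in every tree decomposition; so some bag has ≥ 4 vertices and tw(G) ≥ 3. The upper and lower bounds meet at 3, so that is the treewidth.

Treewidth 3.
One such decomposition:
Bags: B1 = {a, c, d, k}  B2 = {c, d, j, k}  B3 = {a, c, e, k}  B4 = {c, g, j, k}  B5 = {d, i, j, k}  B6 = {b, c, j, k}  B7 = {c, f, g, j}  B8 = {f, g, h, j}
Tree: B1–B2, B1–B3, B2–B4, B2–B5, B4–B6, B4–B7, B7–B8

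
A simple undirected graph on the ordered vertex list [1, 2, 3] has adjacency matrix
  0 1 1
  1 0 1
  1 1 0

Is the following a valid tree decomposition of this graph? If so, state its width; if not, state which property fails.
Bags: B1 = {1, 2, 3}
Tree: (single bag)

Vertex coverage: the bags together contain {1, 2, 3}, the full vertex set. Edge coverage: each edge of G has both endpoints in at least one bag. Running intersection: for every vertex, the bags containing it form a connected subtree. All three properties hold, so this is a valid tree decomposition of width max|bag| − 1 = 2, and hence tw(G) ≤ 2.

Yes; width 2.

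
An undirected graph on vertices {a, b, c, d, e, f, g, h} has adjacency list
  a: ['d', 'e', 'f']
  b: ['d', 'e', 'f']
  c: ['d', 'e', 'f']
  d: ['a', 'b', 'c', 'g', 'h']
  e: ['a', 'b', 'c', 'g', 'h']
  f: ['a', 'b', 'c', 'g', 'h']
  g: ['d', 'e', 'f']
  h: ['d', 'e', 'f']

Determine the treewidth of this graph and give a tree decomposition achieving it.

Every bag has size at most 4, so the width is 4 − 1 = 3 and tw(G) ≤ 3. For the lower bound: the 4 vertex sets {c,d}, {b,f}, {e}, {g} are disjoint, each induces a connected subgraph, and every pair is joined by at least one edge of G. Contracting each set to a single vertex therefore yields K_{4} as a minor, and since treewidth is minor-monotone, tw(G) ≥ tw(K_{4}) = 3. Combining the bounds, tw(G) = 3.

Treewidth 3.
One optimal decomposition is:
Bags: B1 = {c, d, e, f}  B2 = {b, d, e, f}  B3 = {d, e, f, g}  B4 = {a, d, e, f}  B5 = {d, e, f, h}
Tree: B1–B2, B2–B3, B3–B4, B4–B5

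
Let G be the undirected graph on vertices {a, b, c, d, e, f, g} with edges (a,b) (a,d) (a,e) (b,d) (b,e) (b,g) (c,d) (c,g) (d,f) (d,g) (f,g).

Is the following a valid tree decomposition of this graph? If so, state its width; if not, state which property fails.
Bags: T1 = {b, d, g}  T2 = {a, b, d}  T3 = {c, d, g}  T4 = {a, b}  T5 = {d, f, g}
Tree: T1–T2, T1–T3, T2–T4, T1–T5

A tree decomposition must satisfy three properties: every vertex lies in some bag; for every edge, both endpoints lie together in some bag; and for every vertex, the bags containing it form a connected subtree. Here vertex e appears in no bag, so the decomposition is invalid.

No — vertex e appears in no bag.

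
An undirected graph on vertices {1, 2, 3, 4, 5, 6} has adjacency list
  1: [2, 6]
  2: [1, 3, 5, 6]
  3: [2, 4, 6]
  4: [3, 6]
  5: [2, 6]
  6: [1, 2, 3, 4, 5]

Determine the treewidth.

2

A width-2 tree decomposition is:
Bags: B1 = {2, 3, 6}  B2 = {3, 4, 6}  B3 = {1, 2, 6}  B4 = {2, 5, 6}
Tree: B1–B2, B1–B3, B1–B4
The largest bag has 3 vertices, giving width 2; this decomposition certifies tw(G) ≤ 2. For the lower bound, the 3 vertices {1, 2, 6} are pairwise adjacent, and any tree decomposition puts a clique entirely inside one bag — forcing width ≥ 2. Hence tw(G) = 2 exactly.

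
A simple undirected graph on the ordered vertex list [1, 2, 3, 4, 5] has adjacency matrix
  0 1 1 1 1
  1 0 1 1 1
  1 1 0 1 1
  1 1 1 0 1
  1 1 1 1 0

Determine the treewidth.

4

A width-4 tree decomposition is:
Bags: B1 = {1, 2, 3, 4, 5}
Tree: (single bag)
With just one bag of size 5, the width is 5 − 1 = 4, so tw(G) ≤ 4. Conversely, {1, 2, 3, 4, 5} is a clique of size 5, and the vertices of any clique must share a bag in every tree decomposition; so some bag has ≥ 5 vertices and tw(G) ≥ 4. The upper and lower bounds meet at 4, so that is the treewidth.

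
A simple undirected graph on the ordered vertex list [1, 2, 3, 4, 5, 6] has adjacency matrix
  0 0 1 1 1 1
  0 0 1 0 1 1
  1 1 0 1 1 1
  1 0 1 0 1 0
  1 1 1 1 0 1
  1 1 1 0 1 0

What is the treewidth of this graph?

A width-3 tree decomposition is:
Bags: B1 = {1, 3, 5, 6}  B2 = {1, 3, 4, 5}  B3 = {2, 3, 5, 6}
Tree: B1–B2, B1–B3
The largest bag has 4 vertices, giving width 3; this decomposition certifies tw(G) ≤ 3. On the other hand G contains the 4-clique {1, 3, 4, 5}. A clique must lie in a single bag of any decomposition, so no decomposition can have width below 3. The upper and lower bounds meet at 3, so that is the treewidth.

3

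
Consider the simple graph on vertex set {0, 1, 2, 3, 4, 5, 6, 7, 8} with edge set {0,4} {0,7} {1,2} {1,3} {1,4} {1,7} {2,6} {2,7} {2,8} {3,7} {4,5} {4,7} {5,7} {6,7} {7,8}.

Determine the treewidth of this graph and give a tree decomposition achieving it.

Treewidth 2.
One such decomposition:
Bags: B1 = {1, 2, 7}  B2 = {2, 6, 7}  B3 = {1, 4, 7}  B4 = {1, 3, 7}  B5 = {4, 5, 7}  B6 = {0, 4, 7}  B7 = {2, 7, 8}
Tree: B1–B2, B1–B3, B3–B4, B3–B5, B5–B6, B1–B7

The largest bag has 3 vertices, giving width 2; this decomposition certifies tw(G) ≤ 2. Conversely, {0, 4, 7} is a clique of size 3, and the vertices of any clique must share a bag in every tree decomposition; so some bag has ≥ 3 vertices and tw(G) ≥ 2. Therefore the treewidth is 2.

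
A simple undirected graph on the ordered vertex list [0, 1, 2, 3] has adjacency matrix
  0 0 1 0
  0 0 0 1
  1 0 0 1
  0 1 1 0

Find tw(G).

1

A width-1 tree decomposition is:
Bags: B1 = {0, 2}  B2 = {2, 3}  B3 = {1, 3}
Tree: B1–B2, B2–B3
The largest bag has 2 vertices, giving width 1; this decomposition certifies tw(G) ≤ 1. Since G has at least one edge (e.g. 0–2), it is not an edgeless graph, so tw(G) ≥ 1. The upper and lower bounds meet at 1, so that is the treewidth.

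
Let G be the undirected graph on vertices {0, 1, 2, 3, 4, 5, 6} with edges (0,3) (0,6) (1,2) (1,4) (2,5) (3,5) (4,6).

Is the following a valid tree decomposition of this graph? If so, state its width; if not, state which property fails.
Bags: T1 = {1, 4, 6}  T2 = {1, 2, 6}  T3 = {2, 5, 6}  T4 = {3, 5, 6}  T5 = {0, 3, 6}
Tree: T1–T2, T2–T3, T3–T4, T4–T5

Yes; width 2.

Checking the three conditions: (i) the bags cover all of {0, 1, 2, 3, 4, 5, 6}; (ii) for each edge, some bag contains both endpoints; (iii) the bags containing any fixed vertex form a subtree. All hold, so the decomposition is valid with width 3 − 1 = 2.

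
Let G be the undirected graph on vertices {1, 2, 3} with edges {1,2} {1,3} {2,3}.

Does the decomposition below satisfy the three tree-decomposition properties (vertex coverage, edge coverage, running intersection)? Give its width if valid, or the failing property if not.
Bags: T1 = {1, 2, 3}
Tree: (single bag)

Checking the three conditions: (i) the bags cover all of {1, 2, 3}; (ii) for each edge, some bag contains both endpoints; (iii) the bags containing any fixed vertex form a subtree. All hold, so the decomposition is valid with width 3 − 1 = 2.

Yes; width 2.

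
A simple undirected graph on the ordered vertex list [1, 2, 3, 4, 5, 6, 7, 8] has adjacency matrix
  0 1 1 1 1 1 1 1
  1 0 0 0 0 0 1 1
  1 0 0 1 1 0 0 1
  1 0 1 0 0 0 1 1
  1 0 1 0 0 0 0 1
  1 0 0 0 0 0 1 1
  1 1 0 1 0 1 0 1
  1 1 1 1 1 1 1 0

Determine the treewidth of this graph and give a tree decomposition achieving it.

Each bag holds 4 vertices, so the decomposition has width 3, which upper-bounds the treewidth. Conversely, {1, 3, 4, 8} is a clique of size 4, and the vertices of any clique must share a bag in every tree decomposition; so some bag has ≥ 4 vertices and tw(G) ≥ 3. Therefore the treewidth is 3.

Treewidth 3.
One such decomposition:
Bags: B1 = {1, 2, 7, 8}  B2 = {1, 4, 7, 8}  B3 = {1, 3, 4, 8}  B4 = {1, 3, 5, 8}  B5 = {1, 6, 7, 8}
Tree: B1–B2, B2–B3, B3–B4, B2–B5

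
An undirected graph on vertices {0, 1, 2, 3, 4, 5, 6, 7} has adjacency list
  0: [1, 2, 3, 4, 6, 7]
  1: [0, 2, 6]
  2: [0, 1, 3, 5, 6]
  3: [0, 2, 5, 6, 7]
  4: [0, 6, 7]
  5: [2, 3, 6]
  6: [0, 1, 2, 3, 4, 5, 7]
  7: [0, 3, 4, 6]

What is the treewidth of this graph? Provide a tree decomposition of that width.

Treewidth 3.
One optimal decomposition is:
Bags: B1 = {2, 3, 5, 6}  B2 = {0, 2, 3, 6}  B3 = {0, 3, 6, 7}  B4 = {0, 1, 2, 6}  B5 = {0, 4, 6, 7}
Tree: B1–B2, B2–B3, B2–B4, B3–B5

Every bag has size at most 4, so the width is 4 − 1 = 3 and tw(G) ≤ 3. Conversely, {0, 1, 2, 6} is a clique of size 4, and the vertices of any clique must share a bag in every tree decomposition; so some bag has ≥ 4 vertices and tw(G) ≥ 3. Combining the bounds, tw(G) = 3.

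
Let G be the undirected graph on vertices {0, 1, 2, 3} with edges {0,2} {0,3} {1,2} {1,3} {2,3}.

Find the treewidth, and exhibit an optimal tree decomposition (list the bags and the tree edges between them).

The largest bag has 3 vertices, giving width 2; this decomposition certifies tw(G) ≤ 2. For the lower bound, the 3 vertices {0, 2, 3} are pairwise adjacent, and any tree decomposition puts a clique entirely inside one bag — forcing width ≥ 2. The upper and lower bounds meet at 2, so that is the treewidth.

Treewidth 2.
One such decomposition:
Bags: B1 = {0, 2, 3}  B2 = {1, 2, 3}
Tree: B1–B2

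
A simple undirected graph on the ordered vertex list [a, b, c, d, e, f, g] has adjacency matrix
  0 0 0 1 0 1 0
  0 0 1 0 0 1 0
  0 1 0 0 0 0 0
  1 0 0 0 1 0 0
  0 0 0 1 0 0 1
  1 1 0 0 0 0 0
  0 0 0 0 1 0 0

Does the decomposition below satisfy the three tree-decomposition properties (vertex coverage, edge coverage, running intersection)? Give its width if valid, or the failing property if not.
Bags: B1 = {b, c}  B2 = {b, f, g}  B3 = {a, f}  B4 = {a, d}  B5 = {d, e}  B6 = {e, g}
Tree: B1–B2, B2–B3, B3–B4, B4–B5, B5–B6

A tree decomposition must satisfy three properties: every vertex lies in some bag; for every edge, both endpoints lie together in some bag; and for every vertex, the bags containing it form a connected subtree. Here bags containing vertex g are not connected in the tree, so the decomposition is invalid.

No — bags containing vertex g are not connected in the tree.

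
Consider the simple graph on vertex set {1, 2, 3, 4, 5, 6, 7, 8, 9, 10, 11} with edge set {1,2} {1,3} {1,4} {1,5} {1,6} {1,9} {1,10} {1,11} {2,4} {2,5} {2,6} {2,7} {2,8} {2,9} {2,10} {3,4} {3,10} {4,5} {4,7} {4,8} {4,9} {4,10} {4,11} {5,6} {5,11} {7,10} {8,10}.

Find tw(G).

3

A width-3 tree decomposition is:
Bags: B1 = {1, 2, 4, 5}  B2 = {1, 2, 4, 10}  B3 = {1, 2, 4, 9}  B4 = {1, 4, 5, 11}  B5 = {1, 2, 5, 6}  B6 = {2, 4, 8, 10}  B7 = {2, 4, 7, 10}  B8 = {1, 3, 4, 10}
Tree: B1–B2, B2–B3, B1–B4, B1–B5, B2–B6, B2–B7, B2–B8
Each bag holds 4 vertices, so the decomposition has width 3, which upper-bounds the treewidth. On the other hand G contains the 4-clique {2, 4, 8, 10}. A clique must lie in a single bag of any decomposition, so no decomposition can have width below 3. The upper and lower bounds meet at 3, so that is the treewidth.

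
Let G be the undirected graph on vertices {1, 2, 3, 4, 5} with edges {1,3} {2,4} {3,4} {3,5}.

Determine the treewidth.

A width-1 tree decomposition is:
Bags: B1 = {3, 4}  B2 = {1, 3}  B3 = {2, 4}  B4 = {3, 5}
Tree: B1–B2, B1–B3, B1–B4
Every bag has size at most 2, so the width is 2 − 1 = 1 and tw(G) ≤ 1. Since G has at least one edge (e.g. 4–3), it is not an edgeless graph, so tw(G) ≥ 1. Therefore the treewidth is 1.

1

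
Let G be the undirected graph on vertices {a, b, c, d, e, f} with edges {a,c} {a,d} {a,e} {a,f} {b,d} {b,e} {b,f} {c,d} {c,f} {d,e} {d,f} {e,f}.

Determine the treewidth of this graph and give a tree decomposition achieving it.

Treewidth 3.
Bags: B1 = {a, d, e, f}  B2 = {a, c, d, f}  B3 = {b, d, e, f}
Tree: B1–B2, B1–B3

Every bag has size at most 4, so the width is 4 − 1 = 3 and tw(G) ≤ 3. For the lower bound, the 4 vertices {a, d, e, f} are pairwise adjacent, and any tree decomposition puts a clique entirely inside one bag — forcing width ≥ 3. The upper and lower bounds meet at 3, so that is the treewidth.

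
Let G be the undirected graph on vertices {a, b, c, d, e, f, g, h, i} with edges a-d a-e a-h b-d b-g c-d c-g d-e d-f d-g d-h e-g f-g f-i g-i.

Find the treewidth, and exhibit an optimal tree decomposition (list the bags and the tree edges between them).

Treewidth 2.
One optimal decomposition is:
Bags: B1 = {d, e, g}  B2 = {a, d, e}  B3 = {b, d, g}  B4 = {d, f, g}  B5 = {c, d, g}  B6 = {f, g, i}  B7 = {a, d, h}
Tree: B1–B2, B1–B3, B1–B4, B4–B5, B4–B6, B2–B7

The largest bag has 3 vertices, giving width 2; this decomposition certifies tw(G) ≤ 2. On the other hand G contains the 3-clique {d, e, g}. A clique must lie in a single bag of any decomposition, so no decomposition can have width below 2. Hence tw(G) = 2 exactly.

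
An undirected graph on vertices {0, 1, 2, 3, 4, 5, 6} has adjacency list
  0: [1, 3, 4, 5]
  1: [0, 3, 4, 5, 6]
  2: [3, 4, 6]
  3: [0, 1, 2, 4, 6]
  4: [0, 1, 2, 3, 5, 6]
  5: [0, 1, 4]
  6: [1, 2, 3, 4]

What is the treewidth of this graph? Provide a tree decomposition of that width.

Treewidth 3.
Bags: B1 = {0, 1, 3, 4}  B2 = {1, 3, 4, 6}  B3 = {0, 1, 4, 5}  B4 = {2, 3, 4, 6}
Tree: B1–B2, B1–B3, B2–B4

Each bag holds 4 vertices, so the decomposition has width 3, which upper-bounds the treewidth. For the lower bound, the 4 vertices {0, 1, 3, 4} are pairwise adjacent, and any tree decomposition puts a clique entirely inside one bag — forcing width ≥ 3. Combining the bounds, tw(G) = 3.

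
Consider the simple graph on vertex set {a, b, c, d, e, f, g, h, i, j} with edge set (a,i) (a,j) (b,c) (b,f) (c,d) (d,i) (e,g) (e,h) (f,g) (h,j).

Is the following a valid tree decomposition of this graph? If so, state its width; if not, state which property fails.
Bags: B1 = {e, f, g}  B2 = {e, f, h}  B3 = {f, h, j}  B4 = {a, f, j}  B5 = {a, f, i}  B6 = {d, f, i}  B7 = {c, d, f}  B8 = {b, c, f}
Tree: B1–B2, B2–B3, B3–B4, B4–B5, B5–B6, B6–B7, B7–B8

Yes; width 2.

Checking the three conditions: (i) the bags cover all of {a, b, c, d, e, f, g, h, i, j}; (ii) for each edge, some bag contains both endpoints; (iii) the bags containing any fixed vertex form a subtree. All hold, so the decomposition is valid with width 3 − 1 = 2.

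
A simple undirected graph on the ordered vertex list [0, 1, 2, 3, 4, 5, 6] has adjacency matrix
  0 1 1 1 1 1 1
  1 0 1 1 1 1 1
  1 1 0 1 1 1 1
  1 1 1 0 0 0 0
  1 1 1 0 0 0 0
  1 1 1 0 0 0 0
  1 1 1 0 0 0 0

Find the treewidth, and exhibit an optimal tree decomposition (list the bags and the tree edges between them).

The largest bag has 4 vertices, giving width 3; this decomposition certifies tw(G) ≤ 3. For the lower bound, the 4 vertices {0, 1, 2, 3} are pairwise adjacent, and any tree decomposition puts a clique entirely inside one bag — forcing width ≥ 3. The upper and lower bounds meet at 3, so that is the treewidth.

Treewidth 3.
One optimal decomposition is:
Bags: B1 = {0, 1, 2, 6}  B2 = {0, 1, 2, 4}  B3 = {0, 1, 2, 5}  B4 = {0, 1, 2, 3}
Tree: B1–B2, B2–B3, B1–B4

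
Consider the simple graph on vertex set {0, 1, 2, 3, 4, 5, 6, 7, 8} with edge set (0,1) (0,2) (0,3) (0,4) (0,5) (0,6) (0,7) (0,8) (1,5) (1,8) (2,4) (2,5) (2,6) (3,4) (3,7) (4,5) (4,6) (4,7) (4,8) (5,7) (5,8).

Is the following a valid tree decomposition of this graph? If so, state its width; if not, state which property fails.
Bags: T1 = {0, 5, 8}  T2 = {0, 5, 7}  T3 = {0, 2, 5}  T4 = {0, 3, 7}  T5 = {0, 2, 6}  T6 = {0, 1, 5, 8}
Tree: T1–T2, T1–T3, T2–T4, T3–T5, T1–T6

No — vertex 4 appears in no bag.

A tree decomposition must satisfy three properties: every vertex lies in some bag; for every edge, both endpoints lie together in some bag; and for every vertex, the bags containing it form a connected subtree. Here vertex 4 appears in no bag, so the decomposition is invalid.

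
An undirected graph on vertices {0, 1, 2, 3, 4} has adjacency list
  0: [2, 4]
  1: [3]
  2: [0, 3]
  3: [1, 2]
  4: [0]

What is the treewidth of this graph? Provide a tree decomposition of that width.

Every bag has size at most 2, so the width is 2 − 1 = 1 and tw(G) ≤ 1. Any graph with an edge has treewidth ≥ 1, and G has the edge 0–2. Hence tw(G) = 1 exactly.

Treewidth 1.
One such decomposition:
Bags: B1 = {0, 2}  B2 = {0, 4}  B3 = {2, 3}  B4 = {1, 3}
Tree: B1–B2, B1–B3, B3–B4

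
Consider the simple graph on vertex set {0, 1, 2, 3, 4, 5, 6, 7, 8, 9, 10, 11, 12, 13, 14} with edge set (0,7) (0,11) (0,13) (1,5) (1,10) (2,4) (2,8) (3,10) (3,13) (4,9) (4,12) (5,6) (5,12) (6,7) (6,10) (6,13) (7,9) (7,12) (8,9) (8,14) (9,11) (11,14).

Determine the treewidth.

3

A width-3 tree decomposition is:
Bags: B1 = {2, 8, 11, 14}  B2 = {2, 8, 9, 11}  B3 = {2, 4, 9, 11}  B4 = {0, 4, 9, 11}  B5 = {0, 4, 7, 9}  B6 = {0, 4, 7, 12}  B7 = {0, 7, 12, 13}  B8 = {6, 7, 12, 13}  B9 = {5, 6, 12, 13}  B10 = {3, 5, 6, 13}  B11 = {3, 5, 6, 10}  B12 = {1, 3, 5, 10}
Tree: B1–B2, B2–B3, B3–B4, B4–B5, B5–B6, B6–B7, B7–B8, B8–B9, B9–B10, B10–B11, B11–B12
The largest bag has 4 vertices, giving width 3; this decomposition certifies tw(G) ≤ 3. For the lower bound: the 4 vertex sets {2,8,14}, {11}, {9}, {0,4,7,12} are disjoint, each induces a connected subgraph, and every pair is joined by at least one edge of G. Contracting each set to a single vertex therefore yields K_{4} as a minor, and since treewidth is minor-monotone, tw(G) ≥ tw(K_{4}) = 3. Combining the bounds, tw(G) = 3.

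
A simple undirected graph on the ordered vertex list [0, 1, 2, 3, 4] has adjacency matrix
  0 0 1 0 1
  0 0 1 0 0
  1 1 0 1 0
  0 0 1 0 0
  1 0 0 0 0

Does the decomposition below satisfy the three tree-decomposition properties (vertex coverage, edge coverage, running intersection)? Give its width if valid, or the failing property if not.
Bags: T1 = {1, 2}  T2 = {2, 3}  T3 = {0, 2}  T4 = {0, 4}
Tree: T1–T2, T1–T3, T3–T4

Yes; width 1.

Vertex coverage: the bags together contain {0, 1, 2, 3, 4}, the full vertex set. Edge coverage: each edge of G has both endpoints in at least one bag. Running intersection: for every vertex, the bags containing it form a connected subtree. All three properties hold, so this is a valid tree decomposition of width max|bag| − 1 = 1, and hence tw(G) ≤ 1.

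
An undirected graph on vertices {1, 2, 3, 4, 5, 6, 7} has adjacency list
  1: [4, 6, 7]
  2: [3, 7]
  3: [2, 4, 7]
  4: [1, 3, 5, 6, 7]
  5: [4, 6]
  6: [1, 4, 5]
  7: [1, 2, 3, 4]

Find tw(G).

A width-2 tree decomposition is:
Bags: B1 = {1, 4, 6}  B2 = {4, 5, 6}  B3 = {1, 4, 7}  B4 = {3, 4, 7}  B5 = {2, 3, 7}
Tree: B1–B2, B1–B3, B3–B4, B4–B5
Every bag has size at most 3, so the width is 3 − 1 = 2 and tw(G) ≤ 2. On the other hand G contains the 3-clique {2, 3, 7}. A clique must lie in a single bag of any decomposition, so no decomposition can have width below 2. Therefore the treewidth is 2.

2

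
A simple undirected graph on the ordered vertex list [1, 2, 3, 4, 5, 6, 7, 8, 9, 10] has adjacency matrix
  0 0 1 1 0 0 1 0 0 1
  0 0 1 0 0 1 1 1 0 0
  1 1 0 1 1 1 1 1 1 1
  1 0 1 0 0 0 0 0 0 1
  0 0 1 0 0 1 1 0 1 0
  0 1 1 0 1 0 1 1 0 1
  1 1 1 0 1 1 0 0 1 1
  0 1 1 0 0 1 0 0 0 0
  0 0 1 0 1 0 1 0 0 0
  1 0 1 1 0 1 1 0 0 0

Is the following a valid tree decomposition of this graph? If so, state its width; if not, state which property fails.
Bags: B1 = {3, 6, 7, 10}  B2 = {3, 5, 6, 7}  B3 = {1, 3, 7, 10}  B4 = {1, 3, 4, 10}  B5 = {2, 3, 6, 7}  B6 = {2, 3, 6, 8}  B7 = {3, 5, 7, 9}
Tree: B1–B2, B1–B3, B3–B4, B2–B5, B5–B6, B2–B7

Vertex coverage: the bags together contain {1, 2, 3, 4, 5, 6, 7, 8, 9, 10}, the full vertex set. Edge coverage: each edge of G has both endpoints in at least one bag. Running intersection: for every vertex, the bags containing it form a connected subtree. All three properties hold, so this is a valid tree decomposition of width max|bag| − 1 = 3, and hence tw(G) ≤ 3.

Yes; width 3.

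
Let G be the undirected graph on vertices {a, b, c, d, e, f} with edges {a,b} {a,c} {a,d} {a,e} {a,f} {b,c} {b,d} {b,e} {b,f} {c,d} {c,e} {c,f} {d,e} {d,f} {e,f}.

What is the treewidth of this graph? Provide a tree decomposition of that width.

A single bag containing all 6 vertices is trivially a valid decomposition of width 5. On the other hand G contains the 6-clique {a, b, c, d, e, f}. A clique must lie in a single bag of any decomposition, so no decomposition can have width below 5. Combining the bounds, tw(G) = 5.

Treewidth 5.
One optimal decomposition is:
Bags: B1 = {a, b, c, d, e, f}
Tree: (single bag)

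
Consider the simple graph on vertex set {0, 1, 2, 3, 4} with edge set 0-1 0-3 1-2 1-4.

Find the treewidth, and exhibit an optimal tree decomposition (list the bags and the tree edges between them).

Every bag has size at most 2, so the width is 2 − 1 = 1 and tw(G) ≤ 1. G has an edge, so its treewidth is at least 1. Hence tw(G) = 1 exactly.

Treewidth 1.
Bags: B1 = {1, 2}  B2 = {1, 4}  B3 = {0, 1}  B4 = {0, 3}
Tree: B1–B2, B2–B3, B3–B4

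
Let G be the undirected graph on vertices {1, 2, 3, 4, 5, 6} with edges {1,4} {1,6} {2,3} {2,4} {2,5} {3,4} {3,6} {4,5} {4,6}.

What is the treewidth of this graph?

A width-2 tree decomposition is:
Bags: B1 = {3, 4, 6}  B2 = {2, 3, 4}  B3 = {2, 4, 5}  B4 = {1, 4, 6}
Tree: B1–B2, B2–B3, B1–B4
The largest bag has 3 vertices, giving width 2; this decomposition certifies tw(G) ≤ 2. For the lower bound, the 3 vertices {1, 4, 6} are pairwise adjacent, and any tree decomposition puts a clique entirely inside one bag — forcing width ≥ 2. The upper and lower bounds meet at 2, so that is the treewidth.

2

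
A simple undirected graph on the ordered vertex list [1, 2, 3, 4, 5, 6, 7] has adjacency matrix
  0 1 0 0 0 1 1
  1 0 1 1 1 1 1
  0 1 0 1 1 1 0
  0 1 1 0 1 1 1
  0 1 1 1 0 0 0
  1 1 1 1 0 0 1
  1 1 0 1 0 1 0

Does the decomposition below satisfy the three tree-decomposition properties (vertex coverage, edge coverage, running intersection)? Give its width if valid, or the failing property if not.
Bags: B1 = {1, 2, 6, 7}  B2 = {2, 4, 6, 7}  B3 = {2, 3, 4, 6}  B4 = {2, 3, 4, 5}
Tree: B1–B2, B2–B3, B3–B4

Yes; width 3.

Checking the three conditions: (i) the bags cover all of {1, 2, 3, 4, 5, 6, 7}; (ii) for each edge, some bag contains both endpoints; (iii) the bags containing any fixed vertex form a subtree. All hold, so the decomposition is valid with width 4 − 1 = 3.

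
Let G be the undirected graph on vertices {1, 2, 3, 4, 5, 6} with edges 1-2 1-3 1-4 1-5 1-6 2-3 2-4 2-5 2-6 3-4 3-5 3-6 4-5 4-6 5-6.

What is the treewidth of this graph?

A width-5 tree decomposition is:
Bags: B1 = {1, 2, 3, 4, 5, 6}
Tree: (single bag)
With just one bag of size 6, the width is 6 − 1 = 5, so tw(G) ≤ 5. On the other hand G contains the 6-clique {1, 2, 3, 4, 5, 6}. A clique must lie in a single bag of any decomposition, so no decomposition can have width below 5. Hence tw(G) = 5 exactly.

5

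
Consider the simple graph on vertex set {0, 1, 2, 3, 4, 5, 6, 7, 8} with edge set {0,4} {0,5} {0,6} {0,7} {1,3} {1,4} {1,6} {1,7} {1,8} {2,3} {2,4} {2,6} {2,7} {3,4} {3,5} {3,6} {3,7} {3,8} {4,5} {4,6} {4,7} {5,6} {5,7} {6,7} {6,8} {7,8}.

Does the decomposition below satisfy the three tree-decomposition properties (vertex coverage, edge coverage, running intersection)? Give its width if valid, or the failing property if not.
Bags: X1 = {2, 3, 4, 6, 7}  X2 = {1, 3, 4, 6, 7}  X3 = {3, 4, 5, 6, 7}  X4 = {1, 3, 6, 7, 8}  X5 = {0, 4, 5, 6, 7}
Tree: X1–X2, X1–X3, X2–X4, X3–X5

Yes; width 4.

Vertex coverage: the bags together contain {0, 1, 2, 3, 4, 5, 6, 7, 8}, the full vertex set. Edge coverage: each edge of G has both endpoints in at least one bag. Running intersection: for every vertex, the bags containing it form a connected subtree. All three properties hold, so this is a valid tree decomposition of width max|bag| − 1 = 4, and hence tw(G) ≤ 4.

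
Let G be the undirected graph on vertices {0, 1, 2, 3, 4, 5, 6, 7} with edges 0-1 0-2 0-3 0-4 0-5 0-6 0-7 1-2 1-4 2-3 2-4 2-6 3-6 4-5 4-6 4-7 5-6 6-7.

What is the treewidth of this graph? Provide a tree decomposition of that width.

The largest bag has 4 vertices, giving width 3; this decomposition certifies tw(G) ≤ 3. Conversely, {0, 2, 3, 6} is a clique of size 4, and the vertices of any clique must share a bag in every tree decomposition; so some bag has ≥ 4 vertices and tw(G) ≥ 3. Hence tw(G) = 3 exactly.

Treewidth 3.
Bags: B1 = {0, 2, 4, 6}  B2 = {0, 2, 3, 6}  B3 = {0, 1, 2, 4}  B4 = {0, 4, 5, 6}  B5 = {0, 4, 6, 7}
Tree: B1–B2, B1–B3, B1–B4, B1–B5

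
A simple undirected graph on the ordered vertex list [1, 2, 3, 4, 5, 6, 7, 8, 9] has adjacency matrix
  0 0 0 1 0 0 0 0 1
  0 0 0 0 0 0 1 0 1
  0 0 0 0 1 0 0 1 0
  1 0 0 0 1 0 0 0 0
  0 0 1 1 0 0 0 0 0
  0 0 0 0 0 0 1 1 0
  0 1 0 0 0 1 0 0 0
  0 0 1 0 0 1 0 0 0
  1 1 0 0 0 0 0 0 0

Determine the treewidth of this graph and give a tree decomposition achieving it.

Treewidth 2.
One such decomposition:
Bags: B1 = {2, 6, 7}  B2 = {2, 6, 8}  B3 = {2, 3, 8}  B4 = {2, 3, 5}  B5 = {2, 4, 5}  B6 = {1, 2, 4}  B7 = {1, 2, 9}
Tree: B1–B2, B2–B3, B3–B4, B4–B5, B5–B6, B6–B7

Every bag has size at most 3, so the width is 3 − 1 = 2 and tw(G) ≤ 2. The edges 2–7–6–8–3–5–4–1–9–2 form a cycle, so G is not a tree and its treewidth is at least 2. Hence tw(G) = 2 exactly.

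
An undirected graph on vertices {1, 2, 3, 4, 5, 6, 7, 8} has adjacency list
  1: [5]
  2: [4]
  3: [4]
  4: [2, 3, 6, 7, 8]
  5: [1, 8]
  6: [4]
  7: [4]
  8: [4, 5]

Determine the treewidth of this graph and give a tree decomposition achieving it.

Treewidth 1.
One optimal decomposition is:
Bags: B1 = {4, 8}  B2 = {5, 8}  B3 = {3, 4}  B4 = {1, 5}  B5 = {4, 7}  B6 = {4, 6}  B7 = {2, 4}
Tree: B1–B2, B1–B3, B2–B4, B3–B5, B1–B6, B1–B7

Every bag has size at most 2, so the width is 2 − 1 = 1 and tw(G) ≤ 1. Since G has at least one edge (e.g. 4–8), it is not an edgeless graph, so tw(G) ≥ 1. Combining the bounds, tw(G) = 1.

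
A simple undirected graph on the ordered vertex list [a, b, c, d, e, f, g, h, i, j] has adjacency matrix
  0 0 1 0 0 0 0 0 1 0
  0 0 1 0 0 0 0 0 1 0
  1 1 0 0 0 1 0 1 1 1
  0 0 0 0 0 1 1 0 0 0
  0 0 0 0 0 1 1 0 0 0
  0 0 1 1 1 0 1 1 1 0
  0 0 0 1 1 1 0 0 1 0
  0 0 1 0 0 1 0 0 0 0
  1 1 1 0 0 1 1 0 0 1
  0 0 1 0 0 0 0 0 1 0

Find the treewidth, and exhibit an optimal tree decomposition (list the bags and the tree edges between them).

Treewidth 2.
Bags: B1 = {f, g, i}  B2 = {c, f, i}  B3 = {e, f, g}  B4 = {a, c, i}  B5 = {c, f, h}  B6 = {c, i, j}  B7 = {d, f, g}  B8 = {b, c, i}
Tree: B1–B2, B1–B3, B2–B4, B2–B5, B2–B6, B3–B7, B2–B8

Each bag holds 3 vertices, so the decomposition has width 2, which upper-bounds the treewidth. On the other hand G contains the 3-clique {a, c, i}. A clique must lie in a single bag of any decomposition, so no decomposition can have width below 2. The upper and lower bounds meet at 2, so that is the treewidth.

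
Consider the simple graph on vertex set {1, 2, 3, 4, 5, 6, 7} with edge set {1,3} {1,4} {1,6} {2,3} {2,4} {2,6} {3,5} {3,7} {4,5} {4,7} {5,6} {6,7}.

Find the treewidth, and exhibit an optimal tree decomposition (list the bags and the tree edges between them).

Each bag holds 4 vertices, so the decomposition has width 3, which upper-bounds the treewidth. For the lower bound: the 4 vertex sets {4,5}, {6,7}, {3}, {2} are disjoint, each induces a connected subgraph, and every pair is joined by at least one edge of G. Contracting each set to a single vertex therefore yields K_{4} as a minor, and since treewidth is minor-monotone, tw(G) ≥ tw(K_{4}) = 3. Therefore the treewidth is 3.

Treewidth 3.
Bags: B1 = {3, 4, 5, 6}  B2 = {3, 4, 6, 7}  B3 = {2, 3, 4, 6}  B4 = {1, 3, 4, 6}
Tree: B1–B2, B2–B3, B3–B4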